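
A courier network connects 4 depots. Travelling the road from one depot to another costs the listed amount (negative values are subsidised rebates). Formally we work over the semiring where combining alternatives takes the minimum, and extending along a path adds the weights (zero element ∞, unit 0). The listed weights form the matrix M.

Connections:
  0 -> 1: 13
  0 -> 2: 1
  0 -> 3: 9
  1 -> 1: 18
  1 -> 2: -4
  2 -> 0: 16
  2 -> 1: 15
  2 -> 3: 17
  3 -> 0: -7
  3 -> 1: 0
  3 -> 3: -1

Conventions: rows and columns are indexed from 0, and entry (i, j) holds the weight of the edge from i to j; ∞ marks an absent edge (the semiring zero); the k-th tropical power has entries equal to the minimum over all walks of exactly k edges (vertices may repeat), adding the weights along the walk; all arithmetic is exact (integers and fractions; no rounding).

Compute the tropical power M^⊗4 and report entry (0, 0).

M^⊗2:
  [2, 9, 9, 8]
  [12, 11, 14, 13]
  [10, 17, 11, 16]
  [-8, -1, -6, -2]
M^⊗3:
  [1, 8, 3, 7]
  [6, 13, 7, 12]
  [9, 16, 11, 15]
  [-9, -2, -7, -3]
M^⊗4:
  [0, 7, 2, 6]
  [5, 12, 7, 11]
  [8, 15, 10, 14]
  [-10, -3, -8, -4]
Key observation: the optimum is the walk 0->3->3->3->0, with weight 9 + (-1) + (-1) + (-7) = 0.
Optimal value attained by: walk 0->3->3->3->0.
Answer: (M^⊗4)[0][0] = 0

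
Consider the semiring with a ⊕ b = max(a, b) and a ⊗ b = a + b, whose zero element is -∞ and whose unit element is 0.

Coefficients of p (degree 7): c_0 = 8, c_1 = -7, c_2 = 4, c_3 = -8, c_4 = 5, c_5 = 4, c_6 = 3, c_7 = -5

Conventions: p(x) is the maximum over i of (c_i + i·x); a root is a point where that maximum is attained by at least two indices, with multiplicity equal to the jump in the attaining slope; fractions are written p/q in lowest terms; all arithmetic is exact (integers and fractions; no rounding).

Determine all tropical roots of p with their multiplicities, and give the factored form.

hull edge (i=0, c=8) to (i=4, c=5): slope -3/4, span 4
hull edge (i=4, c=5) to (i=6, c=3): slope -1, span 2
hull edge (i=6, c=3) to (i=7, c=-5): slope -8, span 1
Factored form: p(x) = -5 ⊗ (x ⊕ 3/4) ⊗ (x ⊕ 3/4) ⊗ (x ⊕ 3/4) ⊗ (x ⊕ 3/4) ⊗ (x ⊕ 1) ⊗ (x ⊕ 1) ⊗ (x ⊕ 8)
Answer: roots = 3/4 (mult 4), 1 (mult 2), 8 (mult 1)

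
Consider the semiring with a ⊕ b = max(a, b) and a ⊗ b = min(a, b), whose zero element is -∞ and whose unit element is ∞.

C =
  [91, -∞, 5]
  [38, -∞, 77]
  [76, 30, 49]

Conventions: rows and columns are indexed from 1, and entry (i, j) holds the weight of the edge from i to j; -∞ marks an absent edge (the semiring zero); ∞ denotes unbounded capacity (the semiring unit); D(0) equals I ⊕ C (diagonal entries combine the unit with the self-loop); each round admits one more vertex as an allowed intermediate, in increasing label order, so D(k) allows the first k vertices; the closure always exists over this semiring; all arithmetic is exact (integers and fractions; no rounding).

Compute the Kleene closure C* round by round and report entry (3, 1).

D(0):
  [∞, -∞, 5]
  [38, ∞, 77]
  [76, 30, ∞]
D(1):
  [∞, -∞, 5]
  [38, ∞, 77]
  [76, 30, ∞]
D(2):
  [∞, -∞, 5]
  [38, ∞, 77]
  [76, 30, ∞]
D(3):
  [∞, 5, 5]
  [76, ∞, 77]
  [76, 30, ∞]
Answer: C*[3][1] = 76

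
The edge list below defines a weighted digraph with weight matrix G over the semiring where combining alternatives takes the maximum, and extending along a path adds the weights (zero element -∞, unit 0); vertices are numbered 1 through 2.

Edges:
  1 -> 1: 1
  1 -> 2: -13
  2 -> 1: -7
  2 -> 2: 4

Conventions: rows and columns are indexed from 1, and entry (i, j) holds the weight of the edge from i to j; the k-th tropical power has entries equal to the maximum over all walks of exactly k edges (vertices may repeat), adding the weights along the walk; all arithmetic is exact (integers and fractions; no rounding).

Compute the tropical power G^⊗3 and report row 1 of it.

G^⊗2:
  [2, -9]
  [-3, 8]
G^⊗3:
  [3, -5]
  [1, 12]
Answer: row 1 of G^⊗3 = [3, -5]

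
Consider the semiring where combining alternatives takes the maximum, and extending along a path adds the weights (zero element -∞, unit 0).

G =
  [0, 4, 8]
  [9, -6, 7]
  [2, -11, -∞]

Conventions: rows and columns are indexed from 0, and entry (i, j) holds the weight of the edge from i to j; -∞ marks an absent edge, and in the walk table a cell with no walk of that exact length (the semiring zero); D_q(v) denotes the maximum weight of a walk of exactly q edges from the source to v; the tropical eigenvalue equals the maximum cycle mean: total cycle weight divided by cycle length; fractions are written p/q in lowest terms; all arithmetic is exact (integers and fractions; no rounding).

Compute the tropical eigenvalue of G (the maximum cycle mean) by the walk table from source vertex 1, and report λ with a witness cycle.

q=0: [-∞, 0, -∞]
q=1: [9, -6, 7]
q=2: [9, 13, 17]
q=3: [22, 13, 20]
Optimal cycle mean attained by: cycle 0->1->0, total 4 + 9, length 2.
Answer: λ = 13/2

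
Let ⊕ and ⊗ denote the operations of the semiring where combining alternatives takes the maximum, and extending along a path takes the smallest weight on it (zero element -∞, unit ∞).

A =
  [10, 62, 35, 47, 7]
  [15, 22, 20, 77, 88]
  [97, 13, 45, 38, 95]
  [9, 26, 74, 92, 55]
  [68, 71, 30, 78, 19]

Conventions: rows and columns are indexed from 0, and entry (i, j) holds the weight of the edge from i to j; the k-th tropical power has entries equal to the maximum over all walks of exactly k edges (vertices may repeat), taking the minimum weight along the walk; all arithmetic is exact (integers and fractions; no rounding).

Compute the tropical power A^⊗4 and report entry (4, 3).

A^⊗2:
  [35, 26, 47, 62, 62]
  [68, 71, 74, 78, 55]
  [68, 71, 45, 78, 45]
  [74, 55, 74, 92, 74]
  [30, 62, 74, 78, 71]
A^⊗3:
  [62, 62, 62, 62, 55]
  [74, 62, 74, 78, 74]
  [45, 62, 74, 78, 71]
  [74, 71, 74, 92, 74]
  [74, 71, 74, 78, 74]
A^⊗4:
  [62, 62, 62, 62, 62]
  [74, 71, 74, 78, 74]
  [74, 71, 74, 78, 74]
  [74, 71, 74, 92, 74]
  [74, 71, 74, 78, 74]
Key observation: the optimum is the walk 4->3->3->3->3, with weight 78 min 92 min 92 min 92 = 78.
Optimal value attained by: walk 4->3->3->3->3.
Answer: (A^⊗4)[4][3] = 78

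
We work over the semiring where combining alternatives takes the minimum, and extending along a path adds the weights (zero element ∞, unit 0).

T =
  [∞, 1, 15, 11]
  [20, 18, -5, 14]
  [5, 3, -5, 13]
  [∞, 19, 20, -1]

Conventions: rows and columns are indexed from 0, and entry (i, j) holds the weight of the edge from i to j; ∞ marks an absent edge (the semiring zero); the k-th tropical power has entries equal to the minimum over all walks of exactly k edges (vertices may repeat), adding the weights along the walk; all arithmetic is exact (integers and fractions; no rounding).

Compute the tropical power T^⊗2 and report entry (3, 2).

T^⊗2:
  [20, 18, -4, 10]
  [0, -2, -10, 8]
  [0, -2, -10, 8]
  [25, 18, 14, -2]
Key observation: the optimum is the walk 3->1->2, with weight 19 + (-5) = 14.
Optimal value attained by: walk 3->1->2.
Answer: (T^⊗2)[3][2] = 14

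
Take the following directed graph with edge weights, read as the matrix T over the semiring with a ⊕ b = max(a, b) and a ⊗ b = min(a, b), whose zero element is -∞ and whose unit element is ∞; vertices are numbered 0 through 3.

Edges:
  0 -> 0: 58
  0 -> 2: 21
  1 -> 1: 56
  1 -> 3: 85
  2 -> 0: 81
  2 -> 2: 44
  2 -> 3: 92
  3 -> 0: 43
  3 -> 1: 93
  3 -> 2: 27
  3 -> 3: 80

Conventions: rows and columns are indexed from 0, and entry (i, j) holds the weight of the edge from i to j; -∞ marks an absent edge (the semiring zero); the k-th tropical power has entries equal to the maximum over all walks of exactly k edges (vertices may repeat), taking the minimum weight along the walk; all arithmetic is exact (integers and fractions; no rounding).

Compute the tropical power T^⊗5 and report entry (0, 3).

T^⊗2:
  [58, -∞, 21, 21]
  [43, 85, 27, 80]
  [58, 92, 44, 80]
  [43, 80, 27, 85]
T^⊗3:
  [58, 21, 21, 21]
  [43, 80, 27, 85]
  [58, 80, 44, 85]
  [43, 85, 27, 80]
T^⊗4:
  [58, 21, 21, 21]
  [43, 85, 27, 80]
  [58, 85, 44, 80]
  [43, 80, 27, 85]
T^⊗5:
  [58, 21, 21, 21]
  [43, 80, 27, 85]
  [58, 80, 44, 85]
  [43, 85, 27, 80]
Key observation: the optimum is the walk 0->0->0->0->2->3, with weight 58 min 58 min 58 min 21 min 92 = 21.
Optimal value attained by: walk 0->0->0->0->2->3.
Answer: (T^⊗5)[0][3] = 21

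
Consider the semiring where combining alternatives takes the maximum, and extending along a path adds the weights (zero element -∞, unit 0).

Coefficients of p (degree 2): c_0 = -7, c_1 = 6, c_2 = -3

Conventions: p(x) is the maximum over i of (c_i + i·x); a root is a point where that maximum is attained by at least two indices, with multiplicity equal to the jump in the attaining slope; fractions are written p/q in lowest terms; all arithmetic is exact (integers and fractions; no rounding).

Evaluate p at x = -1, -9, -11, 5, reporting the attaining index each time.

p(-1) = max(-7+0·(-1)=-7, 6+1·(-1)=5, -3+2·(-1)=-5) = 5 (attained by i=1)
p(-9) = max(-7+0·(-9)=-7, 6+1·(-9)=-3, -3+2·(-9)=-21) = -3 (attained by i=1)
p(-11) = max(-7+0·(-11)=-7, 6+1·(-11)=-5, -3+2·(-11)=-25) = -5 (attained by i=1)
p(5) = max(-7+0·5=-7, 6+1·5=11, -3+2·5=7) = 11 (attained by i=1)
Answer: p(-1) = 5; p(-9) = -3; p(-11) = -5; p(5) = 11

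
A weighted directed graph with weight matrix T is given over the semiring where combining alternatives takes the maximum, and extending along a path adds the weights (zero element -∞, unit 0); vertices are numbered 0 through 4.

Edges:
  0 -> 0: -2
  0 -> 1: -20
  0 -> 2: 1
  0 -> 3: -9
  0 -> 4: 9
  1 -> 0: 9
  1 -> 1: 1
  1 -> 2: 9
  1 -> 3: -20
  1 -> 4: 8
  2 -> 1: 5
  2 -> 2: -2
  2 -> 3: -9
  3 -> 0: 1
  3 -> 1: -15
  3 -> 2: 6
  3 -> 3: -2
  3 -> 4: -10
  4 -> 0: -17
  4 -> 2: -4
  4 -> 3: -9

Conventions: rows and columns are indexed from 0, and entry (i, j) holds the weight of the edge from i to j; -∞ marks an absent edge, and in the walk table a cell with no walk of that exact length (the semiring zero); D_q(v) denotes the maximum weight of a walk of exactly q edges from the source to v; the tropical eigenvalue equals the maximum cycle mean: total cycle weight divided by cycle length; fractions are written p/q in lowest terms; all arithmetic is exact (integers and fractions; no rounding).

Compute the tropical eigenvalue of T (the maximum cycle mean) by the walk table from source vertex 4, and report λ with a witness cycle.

q=0: [-∞, -∞, -∞, -∞, 0]
q=1: [-17, -∞, -4, -9, -∞]
q=2: [-8, 1, -3, -11, -8]
q=3: [10, 2, 10, -12, 9]
q=4: [11, 15, 11, 1, 19]
q=5: [24, 16, 24, 10, 23]
Optimal cycle mean attained by: cycle 1->2->1, total 9 + 5, length 2.
Answer: λ = 7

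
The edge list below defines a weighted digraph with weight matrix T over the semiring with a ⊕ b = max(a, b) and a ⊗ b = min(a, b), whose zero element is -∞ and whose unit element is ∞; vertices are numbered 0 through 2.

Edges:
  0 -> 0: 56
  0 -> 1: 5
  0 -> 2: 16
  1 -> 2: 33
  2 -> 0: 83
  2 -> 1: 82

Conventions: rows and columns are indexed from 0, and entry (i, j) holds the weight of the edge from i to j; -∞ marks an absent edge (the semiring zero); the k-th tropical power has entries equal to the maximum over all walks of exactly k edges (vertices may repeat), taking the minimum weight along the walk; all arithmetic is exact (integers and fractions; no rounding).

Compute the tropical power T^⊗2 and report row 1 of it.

T^⊗2:
  [56, 16, 16]
  [33, 33, -∞]
  [56, 5, 33]
Answer: row 1 of T^⊗2 = [33, 33, -∞]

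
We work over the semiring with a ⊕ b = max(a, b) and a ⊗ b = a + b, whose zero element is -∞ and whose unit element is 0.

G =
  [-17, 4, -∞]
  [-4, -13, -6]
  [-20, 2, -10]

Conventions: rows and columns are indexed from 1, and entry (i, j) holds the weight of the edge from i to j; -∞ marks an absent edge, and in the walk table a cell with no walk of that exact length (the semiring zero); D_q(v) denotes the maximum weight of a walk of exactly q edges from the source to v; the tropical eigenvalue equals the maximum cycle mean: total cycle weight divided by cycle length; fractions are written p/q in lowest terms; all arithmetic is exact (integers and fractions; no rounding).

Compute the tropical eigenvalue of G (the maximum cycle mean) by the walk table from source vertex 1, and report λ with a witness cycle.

q=0: [0, -∞, -∞]
q=1: [-17, 4, -∞]
q=2: [0, -9, -2]
q=3: [-13, 4, -12]
Optimal cycle mean attained by: cycle 1->2->1, total 4 + (-4), length 2.
Answer: λ = 0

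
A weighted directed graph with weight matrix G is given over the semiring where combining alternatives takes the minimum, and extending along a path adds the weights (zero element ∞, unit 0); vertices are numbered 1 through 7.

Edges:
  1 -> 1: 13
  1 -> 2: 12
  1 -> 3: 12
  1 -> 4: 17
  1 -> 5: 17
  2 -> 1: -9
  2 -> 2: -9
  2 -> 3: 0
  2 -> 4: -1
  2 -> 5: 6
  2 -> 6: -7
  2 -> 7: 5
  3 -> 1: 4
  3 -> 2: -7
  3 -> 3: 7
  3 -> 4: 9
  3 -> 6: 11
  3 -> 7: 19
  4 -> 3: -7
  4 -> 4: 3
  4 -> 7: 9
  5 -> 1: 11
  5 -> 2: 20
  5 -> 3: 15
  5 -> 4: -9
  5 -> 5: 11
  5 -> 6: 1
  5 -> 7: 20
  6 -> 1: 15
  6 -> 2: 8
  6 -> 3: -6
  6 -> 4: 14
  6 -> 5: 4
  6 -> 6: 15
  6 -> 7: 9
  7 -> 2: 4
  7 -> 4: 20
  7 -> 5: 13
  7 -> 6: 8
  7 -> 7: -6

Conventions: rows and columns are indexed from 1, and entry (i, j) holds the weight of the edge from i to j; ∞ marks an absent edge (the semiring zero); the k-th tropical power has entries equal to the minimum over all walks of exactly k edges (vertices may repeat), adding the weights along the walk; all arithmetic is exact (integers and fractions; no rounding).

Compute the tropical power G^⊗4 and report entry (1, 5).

G^⊗2:
  [3, 3, 10, 8, 18, 5, 17]
  [-18, -18, -13, -10, -3, -16, -4]
  [-16, -16, -7, -8, -1, -14, -2]
  [-3, -14, -4, 2, 22, 4, 3]
  [11, 8, -16, -6, 5, 12, 0]
  [-2, -13, 1, -5, 14, 1, 3]
  [-5, -5, 2, 3, 7, -3, -12]
G^⊗3:
  [-6, -6, -1, 2, 9, -4, 8]
  [-27, -27, -22, -19, -12, -25, -13]
  [-25, -25, -20, -17, -10, -23, -11]
  [-23, -23, -14, -15, -8, -21, -9]
  [-12, -23, -13, -7, 13, -5, -6]
  [-22, -22, -13, -14, -7, -20, -8]
  [-14, -14, -9, -6, 1, -12, -18]
G^⊗4:
  [-15, -15, -10, -7, 0, -13, -1]
  [-36, -36, -31, -28, -21, -34, -22]
  [-34, -34, -29, -26, -19, -32, -20]
  [-32, -32, -27, -24, -17, -30, -18]
  [-32, -32, -23, -24, -17, -30, -18]
  [-31, -31, -26, -23, -16, -29, -17]
  [-23, -23, -18, -15, -8, -21, -24]
Key observation: the optimum is the walk 1->2->2->2->5, with weight 12 + (-9) + (-9) + 6 = 0.
Optimal value attained by: walk 1->2->2->2->5.
Answer: (G^⊗4)[1][5] = 0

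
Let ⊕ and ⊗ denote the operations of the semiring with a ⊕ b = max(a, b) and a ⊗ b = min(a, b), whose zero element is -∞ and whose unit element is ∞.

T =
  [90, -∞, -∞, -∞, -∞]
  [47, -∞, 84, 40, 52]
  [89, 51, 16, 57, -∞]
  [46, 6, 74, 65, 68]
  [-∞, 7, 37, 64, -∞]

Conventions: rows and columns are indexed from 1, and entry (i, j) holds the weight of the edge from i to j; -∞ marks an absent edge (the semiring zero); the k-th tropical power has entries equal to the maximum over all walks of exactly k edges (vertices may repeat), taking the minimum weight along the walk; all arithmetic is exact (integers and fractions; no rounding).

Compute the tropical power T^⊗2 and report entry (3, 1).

T^⊗2:
  [90, -∞, -∞, -∞, -∞]
  [84, 51, 40, 57, 40]
  [89, 16, 57, 57, 57]
  [74, 51, 65, 65, 65]
  [46, 37, 64, 64, 64]
Key observation: the optimum is the walk 3->1->1, with weight 89 min 90 = 89.
Optimal value attained by: walk 3->1->1.
Answer: (T^⊗2)[3][1] = 89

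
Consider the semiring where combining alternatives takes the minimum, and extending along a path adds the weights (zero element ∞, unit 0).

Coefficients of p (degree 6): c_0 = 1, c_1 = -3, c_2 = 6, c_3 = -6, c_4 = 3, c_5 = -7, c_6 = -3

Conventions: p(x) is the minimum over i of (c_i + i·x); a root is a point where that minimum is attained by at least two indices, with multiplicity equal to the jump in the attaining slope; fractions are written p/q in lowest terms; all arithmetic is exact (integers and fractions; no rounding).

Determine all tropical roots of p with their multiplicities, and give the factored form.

hull edge (i=0, c=1) to (i=1, c=-3): slope -4, span 1
hull edge (i=1, c=-3) to (i=3, c=-6): slope -3/2, span 2
hull edge (i=3, c=-6) to (i=5, c=-7): slope -1/2, span 2
hull edge (i=5, c=-7) to (i=6, c=-3): slope 4, span 1
Factored form: p(x) = -3 ⊗ (x ⊕ (-4)) ⊗ (x ⊕ 1/2) ⊗ (x ⊕ 1/2) ⊗ (x ⊕ 3/2) ⊗ (x ⊕ 3/2) ⊗ (x ⊕ 4)
Answer: roots = -4 (mult 1), 1/2 (mult 2), 3/2 (mult 2), 4 (mult 1)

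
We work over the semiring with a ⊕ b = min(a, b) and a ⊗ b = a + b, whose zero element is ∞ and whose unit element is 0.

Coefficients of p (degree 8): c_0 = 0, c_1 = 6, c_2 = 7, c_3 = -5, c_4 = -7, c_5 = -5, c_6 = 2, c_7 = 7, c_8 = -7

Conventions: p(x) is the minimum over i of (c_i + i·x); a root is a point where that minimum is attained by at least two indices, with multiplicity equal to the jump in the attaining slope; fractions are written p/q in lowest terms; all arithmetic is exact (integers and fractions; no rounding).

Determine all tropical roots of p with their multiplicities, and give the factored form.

hull edge (i=0, c=0) to (i=4, c=-7): slope -7/4, span 4
hull edge (i=4, c=-7) to (i=8, c=-7): slope 0, span 4
Factored form: p(x) = -7 ⊗ (x ⊕ 0) ⊗ (x ⊕ 0) ⊗ (x ⊕ 0) ⊗ (x ⊕ 0) ⊗ (x ⊕ 7/4) ⊗ (x ⊕ 7/4) ⊗ (x ⊕ 7/4) ⊗ (x ⊕ 7/4)
Answer: roots = 0 (mult 4), 7/4 (mult 4)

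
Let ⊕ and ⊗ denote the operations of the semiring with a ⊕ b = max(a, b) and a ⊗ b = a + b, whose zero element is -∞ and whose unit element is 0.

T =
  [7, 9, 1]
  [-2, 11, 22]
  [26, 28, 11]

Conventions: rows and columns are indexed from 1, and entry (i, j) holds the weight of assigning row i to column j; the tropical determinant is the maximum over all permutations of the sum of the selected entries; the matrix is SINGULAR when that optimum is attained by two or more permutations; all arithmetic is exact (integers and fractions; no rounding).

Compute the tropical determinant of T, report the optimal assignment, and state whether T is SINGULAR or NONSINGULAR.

σ = (1, 2, 3): 7 + 11 + 11 = 29
σ = (1, 3, 2): 7 + 22 + 28 = 57
σ = (2, 1, 3): 9 + (-2) + 11 = 18
σ = (2, 3, 1): 9 + 22 + 26 = 57
σ = (3, 1, 2): 1 + (-2) + 28 = 27
σ = (3, 2, 1): 1 + 11 + 26 = 38
Optimal value attained by: σ = (1, 3, 2).
Answer: det⊕(T) = 57; verdict: SINGULAR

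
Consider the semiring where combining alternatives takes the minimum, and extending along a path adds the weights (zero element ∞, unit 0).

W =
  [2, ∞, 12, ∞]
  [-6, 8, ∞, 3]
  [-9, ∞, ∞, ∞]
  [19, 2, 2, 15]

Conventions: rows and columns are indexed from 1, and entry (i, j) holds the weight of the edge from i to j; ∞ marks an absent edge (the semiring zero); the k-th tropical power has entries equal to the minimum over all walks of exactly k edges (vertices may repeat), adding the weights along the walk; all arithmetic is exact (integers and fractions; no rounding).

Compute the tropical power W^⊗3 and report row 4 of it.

W^⊗2:
  [3, ∞, 14, ∞]
  [-4, 5, 5, 11]
  [-7, ∞, 3, ∞]
  [-7, 10, 17, 5]
W^⊗3:
  [5, ∞, 15, ∞]
  [-4, 13, 8, 8]
  [-6, ∞, 5, ∞]
  [-5, 7, 5, 13]
Answer: row 4 of W^⊗3 = [-5, 7, 5, 13]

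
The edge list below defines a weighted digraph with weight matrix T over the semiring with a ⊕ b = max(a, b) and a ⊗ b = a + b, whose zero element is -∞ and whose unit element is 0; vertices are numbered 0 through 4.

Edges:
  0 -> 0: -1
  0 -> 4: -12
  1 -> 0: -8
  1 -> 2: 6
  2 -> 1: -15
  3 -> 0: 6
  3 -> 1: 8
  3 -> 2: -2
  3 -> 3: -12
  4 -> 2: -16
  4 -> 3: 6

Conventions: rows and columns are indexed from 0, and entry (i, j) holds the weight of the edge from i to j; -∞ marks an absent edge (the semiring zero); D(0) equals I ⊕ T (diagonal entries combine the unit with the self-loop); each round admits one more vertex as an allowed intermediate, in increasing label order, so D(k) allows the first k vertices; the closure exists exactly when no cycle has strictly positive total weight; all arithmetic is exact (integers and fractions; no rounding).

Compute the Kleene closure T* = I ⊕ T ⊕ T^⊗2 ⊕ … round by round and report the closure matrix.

D(0):
  [0, -∞, -∞, -∞, -12]
  [-8, 0, 6, -∞, -∞]
  [-∞, -15, 0, -∞, -∞]
  [6, 8, -2, 0, -∞]
  [-∞, -∞, -16, 6, 0]
D(1):
  [0, -∞, -∞, -∞, -12]
  [-8, 0, 6, -∞, -20]
  [-∞, -15, 0, -∞, -∞]
  [6, 8, -2, 0, -6]
  [-∞, -∞, -16, 6, 0]
D(2):
  [0, -∞, -∞, -∞, -12]
  [-8, 0, 6, -∞, -20]
  [-23, -15, 0, -∞, -35]
  [6, 8, 14, 0, -6]
  [-∞, -∞, -16, 6, 0]
D(3):
  [0, -∞, -∞, -∞, -12]
  [-8, 0, 6, -∞, -20]
  [-23, -15, 0, -∞, -35]
  [6, 8, 14, 0, -6]
  [-39, -31, -16, 6, 0]
D(4):
  [0, -∞, -∞, -∞, -12]
  [-8, 0, 6, -∞, -20]
  [-23, -15, 0, -∞, -35]
  [6, 8, 14, 0, -6]
  [12, 14, 20, 6, 0]
D(5):
  [0, 2, 8, -6, -12]
  [-8, 0, 6, -14, -20]
  [-23, -15, 0, -29, -35]
  [6, 8, 14, 0, -6]
  [12, 14, 20, 6, 0]
Answer: T* = [[0, 2, 8, -6, -12], [-8, 0, 6, -14, -20], [-23, -15, 0, -29, -35], [6, 8, 14, 0, -6], [12, 14, 20, 6, 0]]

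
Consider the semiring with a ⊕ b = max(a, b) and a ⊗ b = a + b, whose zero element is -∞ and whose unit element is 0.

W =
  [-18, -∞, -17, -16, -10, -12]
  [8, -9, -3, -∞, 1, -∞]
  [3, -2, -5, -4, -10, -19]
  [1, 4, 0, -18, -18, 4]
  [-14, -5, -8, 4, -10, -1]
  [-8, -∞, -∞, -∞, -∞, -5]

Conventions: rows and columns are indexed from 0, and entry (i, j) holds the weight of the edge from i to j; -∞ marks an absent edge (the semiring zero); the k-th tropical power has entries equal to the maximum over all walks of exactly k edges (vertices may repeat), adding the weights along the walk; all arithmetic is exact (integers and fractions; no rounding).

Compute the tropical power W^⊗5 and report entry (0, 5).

W^⊗2:
  [-14, -12, -16, -6, -20, -11]
  [0, -4, -7, 5, -2, 0]
  [6, 0, -4, -6, -1, 0]
  [12, -2, 1, -4, 5, -1]
  [5, 8, 4, -6, -4, 8]
  [-13, -∞, -25, -24, -18, -10]
W^⊗3:
  [-4, -2, -6, -16, -11, -2]
  [6, 9, 5, 2, -3, 9]
  [8, -2, -3, 3, 1, -2]
  [6, 0, -3, 9, 2, 4]
  [16, 2, 5, 0, 9, 3]
  [-18, -20, -24, -14, -23, -15]
W^⊗4:
  [6, -8, -5, -7, -1, -7]
  [17, 6, 6, 1, 10, 6]
  [6, 7, 3, 5, -1, 7]
  [10, 13, 9, 6, 1, 13]
  [10, 4, 1, 13, 6, 8]
  [-12, -10, -14, -19, -19, -10]
W^⊗5:
  [0, -3, -7, 3, -4, -2]
  [14, 5, 3, 14, 7, 9]
  [15, 9, 5, 3, 8, 9]
  [21, 10, 10, 5, 14, 10]
  [14, 17, 13, 10, 5, 17]
  [-2, -15, -13, -15, -9, -15]
Key observation: the optimum is the walk 0->4->3->1->4->5, with weight (-10) + 4 + 4 + 1 + (-1) = -2.
Optimal value attained by: walk 0->4->3->1->4->5.
Answer: (W^⊗5)[0][5] = -2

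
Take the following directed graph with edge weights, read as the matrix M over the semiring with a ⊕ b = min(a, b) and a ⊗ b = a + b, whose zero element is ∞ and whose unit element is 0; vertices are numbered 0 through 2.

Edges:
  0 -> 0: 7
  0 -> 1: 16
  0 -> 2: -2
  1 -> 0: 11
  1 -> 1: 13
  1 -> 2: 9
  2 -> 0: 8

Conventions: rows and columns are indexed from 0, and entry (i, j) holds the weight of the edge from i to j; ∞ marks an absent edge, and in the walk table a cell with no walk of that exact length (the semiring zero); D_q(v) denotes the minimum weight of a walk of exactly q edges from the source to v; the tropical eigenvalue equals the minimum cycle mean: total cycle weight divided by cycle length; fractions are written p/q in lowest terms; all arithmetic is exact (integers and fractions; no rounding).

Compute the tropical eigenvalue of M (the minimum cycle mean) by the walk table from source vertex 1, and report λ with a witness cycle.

q=0: [∞, 0, ∞]
q=1: [11, 13, 9]
q=2: [17, 26, 9]
q=3: [17, 33, 15]
Optimal cycle mean attained by: cycle 0->2->0, total (-2) + 8, length 2.
Answer: λ = 3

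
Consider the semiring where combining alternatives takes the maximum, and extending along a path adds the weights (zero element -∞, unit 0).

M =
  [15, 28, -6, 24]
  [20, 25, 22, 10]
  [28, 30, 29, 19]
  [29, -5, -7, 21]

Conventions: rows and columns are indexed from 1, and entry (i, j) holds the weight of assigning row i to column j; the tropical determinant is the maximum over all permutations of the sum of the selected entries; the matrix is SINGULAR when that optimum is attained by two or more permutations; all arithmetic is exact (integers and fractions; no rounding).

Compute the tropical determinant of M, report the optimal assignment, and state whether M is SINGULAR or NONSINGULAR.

σ = (1, 2, 3, 4): 15 + 25 + 29 + 21 = 90
σ = (1, 2, 4, 3): 15 + 25 + 19 + (-7) = 52
σ = (1, 3, 2, 4): 15 + 22 + 30 + 21 = 88
σ = (1, 3, 4, 2): 15 + 22 + 19 + (-5) = 51
σ = (1, 4, 2, 3): 15 + 10 + 30 + (-7) = 48
σ = (1, 4, 3, 2): 15 + 10 + 29 + (-5) = 49
σ = (2, 1, 3, 4): 28 + 20 + 29 + 21 = 98
σ = (2, 1, 4, 3): 28 + 20 + 19 + (-7) = 60
σ = (2, 3, 1, 4): 28 + 22 + 28 + 21 = 99
σ = (2, 3, 4, 1): 28 + 22 + 19 + 29 = 98
σ = (2, 4, 1, 3): 28 + 10 + 28 + (-7) = 59
σ = (2, 4, 3, 1): 28 + 10 + 29 + 29 = 96
σ = (3, 1, 2, 4): (-6) + 20 + 30 + 21 = 65
σ = (3, 1, 4, 2): (-6) + 20 + 19 + (-5) = 28
σ = (3, 2, 1, 4): (-6) + 25 + 28 + 21 = 68
σ = (3, 2, 4, 1): (-6) + 25 + 19 + 29 = 67
σ = (3, 4, 1, 2): (-6) + 10 + 28 + (-5) = 27
σ = (3, 4, 2, 1): (-6) + 10 + 30 + 29 = 63
σ = (4, 1, 2, 3): 24 + 20 + 30 + (-7) = 67
σ = (4, 1, 3, 2): 24 + 20 + 29 + (-5) = 68
σ = (4, 2, 1, 3): 24 + 25 + 28 + (-7) = 70
σ = (4, 2, 3, 1): 24 + 25 + 29 + 29 = 107
σ = (4, 3, 1, 2): 24 + 22 + 28 + (-5) = 69
σ = (4, 3, 2, 1): 24 + 22 + 30 + 29 = 105
Optimal value attained by: σ = (4, 2, 3, 1).
Answer: det⊕(M) = 107; verdict: NONSINGULAR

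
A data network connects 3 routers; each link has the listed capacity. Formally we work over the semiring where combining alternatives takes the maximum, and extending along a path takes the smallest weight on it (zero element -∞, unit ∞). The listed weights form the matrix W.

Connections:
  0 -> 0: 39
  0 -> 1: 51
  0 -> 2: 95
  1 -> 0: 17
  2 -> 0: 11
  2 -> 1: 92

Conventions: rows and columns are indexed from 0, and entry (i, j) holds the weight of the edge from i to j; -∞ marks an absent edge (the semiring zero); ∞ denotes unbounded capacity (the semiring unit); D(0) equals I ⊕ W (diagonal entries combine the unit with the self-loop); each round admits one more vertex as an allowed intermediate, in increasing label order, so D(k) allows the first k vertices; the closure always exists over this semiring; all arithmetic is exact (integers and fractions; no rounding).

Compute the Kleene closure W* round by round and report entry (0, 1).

D(0):
  [∞, 51, 95]
  [17, ∞, -∞]
  [11, 92, ∞]
D(1):
  [∞, 51, 95]
  [17, ∞, 17]
  [11, 92, ∞]
D(2):
  [∞, 51, 95]
  [17, ∞, 17]
  [17, 92, ∞]
D(3):
  [∞, 92, 95]
  [17, ∞, 17]
  [17, 92, ∞]
Answer: W*[0][1] = 92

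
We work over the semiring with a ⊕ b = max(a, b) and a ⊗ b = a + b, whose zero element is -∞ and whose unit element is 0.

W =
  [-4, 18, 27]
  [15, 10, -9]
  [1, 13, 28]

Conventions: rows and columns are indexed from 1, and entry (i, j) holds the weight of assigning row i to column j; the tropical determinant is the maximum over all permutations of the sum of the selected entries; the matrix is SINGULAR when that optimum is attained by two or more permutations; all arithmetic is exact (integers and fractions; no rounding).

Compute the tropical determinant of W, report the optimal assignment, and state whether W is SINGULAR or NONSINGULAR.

σ = (1, 2, 3): (-4) + 10 + 28 = 34
σ = (1, 3, 2): (-4) + (-9) + 13 = 0
σ = (2, 1, 3): 18 + 15 + 28 = 61
σ = (2, 3, 1): 18 + (-9) + 1 = 10
σ = (3, 1, 2): 27 + 15 + 13 = 55
σ = (3, 2, 1): 27 + 10 + 1 = 38
Optimal value attained by: σ = (2, 1, 3).
Answer: det⊕(W) = 61; verdict: NONSINGULAR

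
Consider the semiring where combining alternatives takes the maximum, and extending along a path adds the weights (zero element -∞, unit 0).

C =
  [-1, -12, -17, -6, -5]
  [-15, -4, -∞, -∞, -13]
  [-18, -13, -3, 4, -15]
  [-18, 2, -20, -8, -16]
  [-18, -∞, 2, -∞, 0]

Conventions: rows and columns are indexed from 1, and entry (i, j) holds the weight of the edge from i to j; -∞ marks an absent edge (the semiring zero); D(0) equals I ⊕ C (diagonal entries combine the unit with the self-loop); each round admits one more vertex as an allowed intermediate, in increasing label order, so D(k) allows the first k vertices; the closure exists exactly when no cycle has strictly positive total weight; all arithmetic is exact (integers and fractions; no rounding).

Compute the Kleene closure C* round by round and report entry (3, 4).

D(0):
  [0, -12, -17, -6, -5]
  [-15, 0, -∞, -∞, -13]
  [-18, -13, 0, 4, -15]
  [-18, 2, -20, 0, -16]
  [-18, -∞, 2, -∞, 0]
D(1):
  [0, -12, -17, -6, -5]
  [-15, 0, -32, -21, -13]
  [-18, -13, 0, 4, -15]
  [-18, 2, -20, 0, -16]
  [-18, -30, 2, -24, 0]
D(2):
  [0, -12, -17, -6, -5]
  [-15, 0, -32, -21, -13]
  [-18, -13, 0, 4, -15]
  [-13, 2, -20, 0, -11]
  [-18, -30, 2, -24, 0]
D(3):
  [0, -12, -17, -6, -5]
  [-15, 0, -32, -21, -13]
  [-18, -13, 0, 4, -15]
  [-13, 2, -20, 0, -11]
  [-16, -11, 2, 6, 0]
D(4):
  [0, -4, -17, -6, -5]
  [-15, 0, -32, -21, -13]
  [-9, 6, 0, 4, -7]
  [-13, 2, -20, 0, -11]
  [-7, 8, 2, 6, 0]
D(5):
  [0, 3, -3, 1, -5]
  [-15, 0, -11, -7, -13]
  [-9, 6, 0, 4, -7]
  [-13, 2, -9, 0, -11]
  [-7, 8, 2, 6, 0]
Answer: C*[3][4] = 4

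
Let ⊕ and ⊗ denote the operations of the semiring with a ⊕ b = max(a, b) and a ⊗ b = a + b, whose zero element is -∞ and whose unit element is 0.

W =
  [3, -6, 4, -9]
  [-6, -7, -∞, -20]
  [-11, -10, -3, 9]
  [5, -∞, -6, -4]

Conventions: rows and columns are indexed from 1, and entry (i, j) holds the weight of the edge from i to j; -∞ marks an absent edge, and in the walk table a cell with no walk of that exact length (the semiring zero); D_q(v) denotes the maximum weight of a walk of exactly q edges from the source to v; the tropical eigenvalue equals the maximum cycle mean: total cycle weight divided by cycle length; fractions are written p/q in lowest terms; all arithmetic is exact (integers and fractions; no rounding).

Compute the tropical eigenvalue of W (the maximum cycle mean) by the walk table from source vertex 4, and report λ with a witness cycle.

q=0: [-∞, -∞, -∞, 0]
q=1: [5, -∞, -6, -4]
q=2: [8, -1, 9, 3]
q=3: [11, 2, 12, 18]
q=4: [23, 5, 15, 21]
Optimal cycle mean attained by: cycle 1->3->4->1, total 4 + 9 + 5, length 3.
Answer: λ = 6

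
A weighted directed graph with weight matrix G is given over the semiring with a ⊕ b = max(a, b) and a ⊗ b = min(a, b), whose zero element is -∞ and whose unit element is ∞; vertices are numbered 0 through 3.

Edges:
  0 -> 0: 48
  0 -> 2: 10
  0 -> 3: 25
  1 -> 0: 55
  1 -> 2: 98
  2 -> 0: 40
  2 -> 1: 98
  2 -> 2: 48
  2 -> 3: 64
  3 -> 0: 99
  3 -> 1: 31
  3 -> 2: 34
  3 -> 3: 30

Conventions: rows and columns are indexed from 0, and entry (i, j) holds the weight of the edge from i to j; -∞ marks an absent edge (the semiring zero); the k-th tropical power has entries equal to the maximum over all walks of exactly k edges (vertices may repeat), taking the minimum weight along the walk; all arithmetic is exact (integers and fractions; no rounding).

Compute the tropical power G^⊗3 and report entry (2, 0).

G^⊗2:
  [48, 25, 25, 25]
  [48, 98, 48, 64]
  [64, 48, 98, 48]
  [48, 34, 34, 34]
G^⊗3:
  [48, 25, 25, 25]
  [64, 48, 98, 48]
  [48, 98, 48, 64]
  [48, 34, 34, 34]
Key observation: the optimum is the walk 2->1->0->0, with weight 98 min 55 min 48 = 48.
Optimal value attained by: walk 2->1->0->0.
Answer: (G^⊗3)[2][0] = 48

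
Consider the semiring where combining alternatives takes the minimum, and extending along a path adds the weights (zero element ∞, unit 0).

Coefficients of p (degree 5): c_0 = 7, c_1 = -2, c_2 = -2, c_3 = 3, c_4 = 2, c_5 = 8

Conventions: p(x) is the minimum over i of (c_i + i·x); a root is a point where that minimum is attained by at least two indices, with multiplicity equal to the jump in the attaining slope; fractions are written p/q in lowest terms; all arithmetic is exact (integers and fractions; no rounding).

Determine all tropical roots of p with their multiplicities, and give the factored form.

hull edge (i=0, c=7) to (i=1, c=-2): slope -9, span 1
hull edge (i=1, c=-2) to (i=2, c=-2): slope 0, span 1
hull edge (i=2, c=-2) to (i=4, c=2): slope 2, span 2
hull edge (i=4, c=2) to (i=5, c=8): slope 6, span 1
Factored form: p(x) = 8 ⊗ (x ⊕ (-6)) ⊗ (x ⊕ (-2)) ⊗ (x ⊕ (-2)) ⊗ (x ⊕ 0) ⊗ (x ⊕ 9)
Answer: roots = -6 (mult 1), -2 (mult 2), 0 (mult 1), 9 (mult 1)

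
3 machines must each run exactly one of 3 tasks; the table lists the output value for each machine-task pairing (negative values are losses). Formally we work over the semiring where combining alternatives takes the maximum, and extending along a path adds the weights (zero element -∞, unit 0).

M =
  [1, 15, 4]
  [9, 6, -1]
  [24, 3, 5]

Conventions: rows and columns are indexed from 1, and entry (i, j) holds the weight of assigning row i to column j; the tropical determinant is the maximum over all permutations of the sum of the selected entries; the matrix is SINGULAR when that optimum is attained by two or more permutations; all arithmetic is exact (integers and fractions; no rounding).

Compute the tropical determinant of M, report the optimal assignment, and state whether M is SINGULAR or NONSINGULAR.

σ = (1, 2, 3): 1 + 6 + 5 = 12
σ = (1, 3, 2): 1 + (-1) + 3 = 3
σ = (2, 1, 3): 15 + 9 + 5 = 29
σ = (2, 3, 1): 15 + (-1) + 24 = 38
σ = (3, 1, 2): 4 + 9 + 3 = 16
σ = (3, 2, 1): 4 + 6 + 24 = 34
Optimal value attained by: σ = (2, 3, 1).
Answer: det⊕(M) = 38; verdict: NONSINGULAR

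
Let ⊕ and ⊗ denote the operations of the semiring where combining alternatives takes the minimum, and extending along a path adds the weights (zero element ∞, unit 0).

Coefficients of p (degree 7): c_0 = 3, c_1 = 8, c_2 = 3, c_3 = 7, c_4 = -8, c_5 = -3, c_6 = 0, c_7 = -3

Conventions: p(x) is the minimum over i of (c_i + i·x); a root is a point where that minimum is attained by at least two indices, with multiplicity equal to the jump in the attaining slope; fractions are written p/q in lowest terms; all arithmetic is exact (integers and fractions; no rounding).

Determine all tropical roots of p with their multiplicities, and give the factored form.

hull edge (i=0, c=3) to (i=4, c=-8): slope -11/4, span 4
hull edge (i=4, c=-8) to (i=7, c=-3): slope 5/3, span 3
Factored form: p(x) = -3 ⊗ (x ⊕ (-5/3)) ⊗ (x ⊕ (-5/3)) ⊗ (x ⊕ (-5/3)) ⊗ (x ⊕ 11/4) ⊗ (x ⊕ 11/4) ⊗ (x ⊕ 11/4) ⊗ (x ⊕ 11/4)
Answer: roots = -5/3 (mult 3), 11/4 (mult 4)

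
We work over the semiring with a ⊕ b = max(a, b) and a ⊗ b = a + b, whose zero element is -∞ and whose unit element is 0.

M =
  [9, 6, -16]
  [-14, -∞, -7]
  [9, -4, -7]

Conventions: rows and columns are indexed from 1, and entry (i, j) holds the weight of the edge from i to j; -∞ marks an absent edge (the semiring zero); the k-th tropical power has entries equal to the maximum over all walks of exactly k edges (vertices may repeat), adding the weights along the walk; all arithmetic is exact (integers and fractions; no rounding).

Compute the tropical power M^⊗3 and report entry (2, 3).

M^⊗2:
  [18, 15, -1]
  [2, -8, -14]
  [18, 15, -7]
M^⊗3:
  [27, 24, 8]
  [11, 8, -14]
  [27, 24, 8]
Key observation: the optimum is the walk 2->3->1->3, with weight (-7) + 9 + (-16) = -14.
Optimal value attained by: walk 2->3->1->3.
Answer: (M^⊗3)[2][3] = -14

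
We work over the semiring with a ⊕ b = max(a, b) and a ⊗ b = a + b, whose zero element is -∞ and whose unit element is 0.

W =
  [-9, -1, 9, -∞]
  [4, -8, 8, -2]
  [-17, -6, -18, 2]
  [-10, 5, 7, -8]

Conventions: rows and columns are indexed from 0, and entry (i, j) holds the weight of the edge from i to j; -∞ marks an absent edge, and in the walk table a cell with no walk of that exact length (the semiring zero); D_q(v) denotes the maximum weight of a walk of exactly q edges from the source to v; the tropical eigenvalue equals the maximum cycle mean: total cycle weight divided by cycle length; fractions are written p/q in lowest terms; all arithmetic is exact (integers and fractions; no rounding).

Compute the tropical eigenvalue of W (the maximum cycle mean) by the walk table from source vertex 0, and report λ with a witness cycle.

q=0: [0, -∞, -∞, -∞]
q=1: [-9, -1, 9, -∞]
q=2: [3, 3, 7, 11]
q=3: [7, 16, 18, 9]
q=4: [20, 14, 24, 20]
Optimal cycle mean attained by: cycle 0->2->3->1->0, total 9 + 2 + 5 + 4, length 4.
Answer: λ = 5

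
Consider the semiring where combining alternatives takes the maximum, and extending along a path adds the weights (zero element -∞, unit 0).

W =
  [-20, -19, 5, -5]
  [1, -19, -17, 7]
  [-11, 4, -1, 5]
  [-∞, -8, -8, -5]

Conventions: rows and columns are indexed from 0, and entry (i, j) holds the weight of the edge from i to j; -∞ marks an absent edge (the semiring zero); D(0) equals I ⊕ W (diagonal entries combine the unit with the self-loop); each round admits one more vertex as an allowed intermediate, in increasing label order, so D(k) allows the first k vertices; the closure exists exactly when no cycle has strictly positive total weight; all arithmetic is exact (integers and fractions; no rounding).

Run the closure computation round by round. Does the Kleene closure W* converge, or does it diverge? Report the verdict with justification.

D(0):
  [0, -19, 5, -5]
  [1, 0, -17, 7]
  [-11, 4, 0, 5]
  [-∞, -8, -8, 0]
D(1):
  [0, -19, 5, -5]
  [1, 0, 6, 7]
  [-11, 4, 0, 5]
  [-∞, -8, -8, 0]
Detection: at round 2, diagonal entry (2, 2) turns strictly positive.
Key observation: the cycle 2->1->0->2 has total weight 4 + 1 + 5, which is strictly positive.
Answer: DIVERGES — positive cycle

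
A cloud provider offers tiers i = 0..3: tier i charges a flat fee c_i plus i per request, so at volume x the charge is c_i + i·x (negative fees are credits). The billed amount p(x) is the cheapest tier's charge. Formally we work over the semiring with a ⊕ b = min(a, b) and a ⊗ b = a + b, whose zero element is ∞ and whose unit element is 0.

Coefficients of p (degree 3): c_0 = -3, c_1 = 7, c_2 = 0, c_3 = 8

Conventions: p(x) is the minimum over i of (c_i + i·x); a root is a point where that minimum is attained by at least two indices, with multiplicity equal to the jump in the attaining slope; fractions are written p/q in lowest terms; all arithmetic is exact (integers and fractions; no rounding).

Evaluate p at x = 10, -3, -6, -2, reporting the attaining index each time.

p(10) = min(-3+0·10=-3, 7+1·10=17, 0+2·10=20, 8+3·10=38) = -3 (attained by i=0)
p(-3) = min(-3+0·(-3)=-3, 7+1·(-3)=4, 0+2·(-3)=-6, 8+3·(-3)=-1) = -6 (attained by i=2)
p(-6) = min(-3+0·(-6)=-3, 7+1·(-6)=1, 0+2·(-6)=-12, 8+3·(-6)=-10) = -12 (attained by i=2)
p(-2) = min(-3+0·(-2)=-3, 7+1·(-2)=5, 0+2·(-2)=-4, 8+3·(-2)=2) = -4 (attained by i=2)
Answer: p(10) = -3; p(-3) = -6; p(-6) = -12; p(-2) = -4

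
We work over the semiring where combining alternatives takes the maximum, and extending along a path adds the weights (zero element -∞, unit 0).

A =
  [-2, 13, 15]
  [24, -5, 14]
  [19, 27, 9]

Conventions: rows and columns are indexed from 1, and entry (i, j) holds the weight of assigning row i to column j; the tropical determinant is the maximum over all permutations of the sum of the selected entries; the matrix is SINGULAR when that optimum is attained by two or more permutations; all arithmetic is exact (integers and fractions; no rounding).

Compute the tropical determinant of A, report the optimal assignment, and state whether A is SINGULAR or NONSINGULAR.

σ = (1, 2, 3): (-2) + (-5) + 9 = 2
σ = (1, 3, 2): (-2) + 14 + 27 = 39
σ = (2, 1, 3): 13 + 24 + 9 = 46
σ = (2, 3, 1): 13 + 14 + 19 = 46
σ = (3, 1, 2): 15 + 24 + 27 = 66
σ = (3, 2, 1): 15 + (-5) + 19 = 29
Optimal value attained by: σ = (3, 1, 2).
Answer: det⊕(A) = 66; verdict: NONSINGULAR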